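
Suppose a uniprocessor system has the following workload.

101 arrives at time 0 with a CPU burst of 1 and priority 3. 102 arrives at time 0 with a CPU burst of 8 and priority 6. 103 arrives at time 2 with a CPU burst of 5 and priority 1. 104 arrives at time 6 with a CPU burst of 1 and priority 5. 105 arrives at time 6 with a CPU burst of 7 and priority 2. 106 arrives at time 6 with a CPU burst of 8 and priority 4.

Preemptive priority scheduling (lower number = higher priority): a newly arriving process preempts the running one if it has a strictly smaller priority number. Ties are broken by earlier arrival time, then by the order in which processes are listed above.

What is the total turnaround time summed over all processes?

77

Schedule: | 101 0-1 | 102 1-2 | 103 2-7 | 105 7-14 | 106 14-22 | 104 22-23 | 102 23-30 |
Completion: 101=1  102=30  103=7  104=23  105=14  106=22
Turnaround = completion − arrival: 101=1, 102=30, 103=5, 104=17, 105=8, 106=16
Total turnaround = 1 + 30 + 5 + 17 + 8 + 16 = 77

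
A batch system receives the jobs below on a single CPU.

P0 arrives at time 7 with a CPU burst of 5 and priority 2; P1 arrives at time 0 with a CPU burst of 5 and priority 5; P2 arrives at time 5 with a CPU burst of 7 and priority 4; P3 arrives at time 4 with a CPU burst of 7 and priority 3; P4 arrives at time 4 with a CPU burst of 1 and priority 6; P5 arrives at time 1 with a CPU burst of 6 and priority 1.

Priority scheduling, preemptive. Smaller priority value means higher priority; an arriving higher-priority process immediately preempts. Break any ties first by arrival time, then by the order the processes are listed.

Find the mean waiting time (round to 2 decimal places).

12.17

Schedule: | P1 0-1 | P5 1-7 | P0 7-12 | P3 12-19 | P2 19-26 | P1 26-30 | P4 30-31 |
Completion: P0=12  P1=30  P2=26  P3=19  P4=31  P5=7
Turnaround (C−A): P0=5  P1=30  P2=21  P3=15  P4=27  P5=6
Waiting times: P0=0, P1=25, P2=14, P3=8, P4=26, P5=0
Average waiting = (0+25+14+8+26+0) / 6 = 73/6 = 12.17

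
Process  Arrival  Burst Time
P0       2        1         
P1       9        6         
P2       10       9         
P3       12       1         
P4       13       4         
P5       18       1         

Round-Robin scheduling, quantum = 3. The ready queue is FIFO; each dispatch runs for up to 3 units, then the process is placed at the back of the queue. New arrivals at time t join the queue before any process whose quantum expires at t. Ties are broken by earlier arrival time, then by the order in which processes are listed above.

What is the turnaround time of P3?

4

Schedule: | idle 0-2 | P0 2-3 | idle 3-9 | P1 9-12 | P2 12-15 | P3 15-16 | P1 16-19 | P4 19-22 | P2 22-25 | P5 25-26 | P4 26-27 | P2 27-30 |
Completion: P0=3  P1=19  P2=30  P3=16  P4=27  P5=26
Turnaround(P3) = completion − arrival = 16 − 12 = 4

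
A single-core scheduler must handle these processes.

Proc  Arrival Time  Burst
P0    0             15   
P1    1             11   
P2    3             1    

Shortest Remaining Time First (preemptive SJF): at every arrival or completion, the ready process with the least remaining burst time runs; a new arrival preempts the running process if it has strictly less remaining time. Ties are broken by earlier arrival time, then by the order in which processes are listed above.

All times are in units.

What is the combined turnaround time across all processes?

40

Schedule: | P0 0-1 | P1 1-3 | P2 3-4 | P1 4-13 | P0 13-27 |
Completion: P0=27  P1=13  P2=4
Turnaround (C−A): P0=27  P1=12  P2=1
Turnaround = completion − arrival: P0=27, P1=12, P2=1
Total turnaround = 27 + 12 + 1 = 40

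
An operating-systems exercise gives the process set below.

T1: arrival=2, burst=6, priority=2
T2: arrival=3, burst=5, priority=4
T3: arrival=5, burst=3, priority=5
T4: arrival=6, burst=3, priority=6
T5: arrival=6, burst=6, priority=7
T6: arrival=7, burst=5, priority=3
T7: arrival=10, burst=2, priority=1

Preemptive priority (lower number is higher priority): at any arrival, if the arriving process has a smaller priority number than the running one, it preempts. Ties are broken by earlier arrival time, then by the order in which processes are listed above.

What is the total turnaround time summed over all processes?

Timeline: | idle 0-2 | T1 2-8 | T6 8-10 | T7 10-12 | T6 12-15 | T2 15-20 | T3 20-23 | T4 23-26 | T5 26-32 |
Completion: T1=8  T2=20  T3=23  T4=26  T5=32  T6=15  T7=12
Turnaround (C−A): T1=6  T2=17  T3=18  T4=20  T5=26  T6=8  T7=2
Turnaround = completion − arrival: T1=6, T2=17, T3=18, T4=20, T5=26, T6=8, T7=2
Total turnaround = 6 + 17 + 18 + 20 + 26 + 8 + 2 = 97

97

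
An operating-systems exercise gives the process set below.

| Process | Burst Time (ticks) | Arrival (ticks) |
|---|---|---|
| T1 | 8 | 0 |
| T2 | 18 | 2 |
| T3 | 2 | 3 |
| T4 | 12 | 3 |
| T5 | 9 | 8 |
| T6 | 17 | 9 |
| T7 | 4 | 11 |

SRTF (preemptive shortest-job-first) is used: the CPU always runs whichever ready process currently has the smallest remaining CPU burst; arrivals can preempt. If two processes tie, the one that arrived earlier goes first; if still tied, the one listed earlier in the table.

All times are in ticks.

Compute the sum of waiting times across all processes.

104

Gantt: | T1 0-3 | T3 3-5 | T1 5-10 | T5 10-11 | T7 11-15 | T5 15-23 | T4 23-35 | T6 35-52 | T2 52-70 |
Completion: T1=10  T2=70  T3=5  T4=35  T5=23  T6=52  T7=15
Turnaround (C−A): T1=10  T2=68  T3=2  T4=32  T5=15  T6=43  T7=4
Waiting = turnaround − burst: T1=2, T2=50, T3=0, T4=20, T5=6, T6=26, T7=0
Total waiting = 2 + 50 + 0 + 20 + 6 + 26 + 0 = 104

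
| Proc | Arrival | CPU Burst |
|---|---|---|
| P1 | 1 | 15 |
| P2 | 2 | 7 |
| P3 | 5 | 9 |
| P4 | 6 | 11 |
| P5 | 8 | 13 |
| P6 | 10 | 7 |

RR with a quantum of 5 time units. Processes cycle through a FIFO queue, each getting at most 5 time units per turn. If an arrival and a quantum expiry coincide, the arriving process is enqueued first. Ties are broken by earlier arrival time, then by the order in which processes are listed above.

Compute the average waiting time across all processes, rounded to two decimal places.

Schedule: | idle 0-1 | P1 1-6 | P2 6-11 | P3 11-16 | P4 16-21 | P1 21-26 | P5 26-31 | P6 31-36 | P2 36-38 | P3 38-42 | P4 42-47 | P1 47-52 | P5 52-57 | P6 57-59 | P4 59-60 | P5 60-63 |
Completion: P1=52  P2=38  P3=42  P4=60  P5=63  P6=59
Waiting times: P1=36, P2=29, P3=28, P4=43, P5=42, P6=42
Average waiting = (36+29+28+43+42+42) / 6 = 220/6 = 36.67

36.67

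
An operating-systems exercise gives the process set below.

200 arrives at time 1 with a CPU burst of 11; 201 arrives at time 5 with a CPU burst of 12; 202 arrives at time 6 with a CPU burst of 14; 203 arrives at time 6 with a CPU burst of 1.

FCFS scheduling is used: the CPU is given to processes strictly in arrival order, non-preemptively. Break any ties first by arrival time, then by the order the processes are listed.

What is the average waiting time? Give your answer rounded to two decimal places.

14.25

Gantt: | idle 0-1 | 200 1-12 | 201 12-24 | 202 24-38 | 203 38-39 |
Completion: 200=12  201=24  202=38  203=39
Turnaround (C−A): 200=11  201=19  202=32  203=33
Waiting times: 200=0, 201=7, 202=18, 203=32
Average waiting = (0+7+18+32) / 4 = 57/4 = 14.25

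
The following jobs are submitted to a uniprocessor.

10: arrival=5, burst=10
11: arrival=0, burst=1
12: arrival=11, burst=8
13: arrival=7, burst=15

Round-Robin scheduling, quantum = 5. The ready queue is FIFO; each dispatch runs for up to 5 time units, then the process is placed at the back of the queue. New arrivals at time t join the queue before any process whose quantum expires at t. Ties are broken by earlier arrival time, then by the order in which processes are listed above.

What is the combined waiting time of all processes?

Timeline: | 11 0-1 | idle 1-5 | 10 5-10 | 13 10-15 | 10 15-20 | 12 20-25 | 13 25-30 | 12 30-33 | 13 33-38 |
Completion: 10=20  11=1  12=33  13=38
Waiting = turnaround − burst: 10=5, 11=0, 12=14, 13=16
Total waiting = 5 + 0 + 14 + 16 = 35

35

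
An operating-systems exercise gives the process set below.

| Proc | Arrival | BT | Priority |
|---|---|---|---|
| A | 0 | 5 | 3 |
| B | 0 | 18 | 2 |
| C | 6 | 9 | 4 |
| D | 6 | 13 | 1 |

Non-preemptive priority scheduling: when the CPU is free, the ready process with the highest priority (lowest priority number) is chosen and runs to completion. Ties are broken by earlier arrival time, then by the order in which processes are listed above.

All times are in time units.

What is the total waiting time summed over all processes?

Gantt: | B 0-18 | D 18-31 | A 31-36 | C 36-45 |
Completion: A=36  B=18  C=45  D=31
Waiting = turnaround − burst: A=31, B=0, C=30, D=12
Total waiting = 31 + 0 + 30 + 12 = 73

73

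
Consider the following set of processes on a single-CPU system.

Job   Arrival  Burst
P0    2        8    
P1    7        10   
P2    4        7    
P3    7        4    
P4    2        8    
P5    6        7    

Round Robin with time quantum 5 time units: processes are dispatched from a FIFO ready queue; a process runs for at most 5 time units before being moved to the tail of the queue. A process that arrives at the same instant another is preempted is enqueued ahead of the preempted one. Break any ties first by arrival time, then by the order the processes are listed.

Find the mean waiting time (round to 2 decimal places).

26.00

Gantt: | idle 0-2 | P0 2-7 | P4 7-12 | P2 12-17 | P5 17-22 | P1 22-27 | P3 27-31 | P0 31-34 | P4 34-37 | P2 37-39 | P5 39-41 | P1 41-46 |
Completion: P0=34  P1=46  P2=39  P3=31  P4=37  P5=41
Turnaround (C−A): P0=32  P1=39  P2=35  P3=24  P4=35  P5=35
Waiting times: P0=24, P1=29, P2=28, P3=20, P4=27, P5=28
Average waiting = (24+29+28+20+27+28) / 6 = 156/6 = 26.00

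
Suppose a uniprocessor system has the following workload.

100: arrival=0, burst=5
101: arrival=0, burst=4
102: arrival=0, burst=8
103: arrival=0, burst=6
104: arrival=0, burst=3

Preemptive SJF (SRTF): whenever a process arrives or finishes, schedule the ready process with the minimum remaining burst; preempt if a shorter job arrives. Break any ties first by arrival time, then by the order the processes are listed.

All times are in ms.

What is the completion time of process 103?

Gantt: | 104 0-3 | 101 3-7 | 100 7-12 | 103 12-18 | 102 18-26 |
Completion: 100=12  101=7  102=26  103=18  104=3
Turnaround (C−A): 100=12  101=7  102=26  103=18  104=3

18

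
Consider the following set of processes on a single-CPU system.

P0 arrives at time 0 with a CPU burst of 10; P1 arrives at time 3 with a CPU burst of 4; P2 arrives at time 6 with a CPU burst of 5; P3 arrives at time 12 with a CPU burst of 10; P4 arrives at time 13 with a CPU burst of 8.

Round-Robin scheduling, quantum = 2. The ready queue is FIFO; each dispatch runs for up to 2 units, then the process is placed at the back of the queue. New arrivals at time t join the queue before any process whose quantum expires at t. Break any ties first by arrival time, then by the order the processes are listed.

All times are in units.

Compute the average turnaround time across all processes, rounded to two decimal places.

19.00

Schedule: | P0 0-4 | P1 4-6 | P0 6-8 | P2 8-10 | P1 10-12 | P0 12-14 | P2 14-16 | P3 16-18 | P4 18-20 | P0 20-22 | P2 22-23 | P3 23-25 | P4 25-27 | P3 27-29 | P4 29-31 | P3 31-33 | P4 33-35 | P3 35-37 |
Completion: P0=22  P1=12  P2=23  P3=37  P4=35
Turnaround times: P0=22, P1=9, P2=17, P3=25, P4=22
Average turnaround = (22+9+17+25+22) / 5 = 95/5 = 19.00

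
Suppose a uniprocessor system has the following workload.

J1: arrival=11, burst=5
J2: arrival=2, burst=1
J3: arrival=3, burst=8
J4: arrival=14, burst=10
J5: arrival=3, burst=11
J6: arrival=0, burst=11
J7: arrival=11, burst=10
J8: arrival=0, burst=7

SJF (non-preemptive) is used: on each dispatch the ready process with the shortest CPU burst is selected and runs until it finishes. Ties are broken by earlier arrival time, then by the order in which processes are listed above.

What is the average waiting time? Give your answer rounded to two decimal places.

Timeline: | J8 0-7 | J2 7-8 | J3 8-16 | J1 16-21 | J7 21-31 | J4 31-41 | J6 41-52 | J5 52-63 |
Completion: J1=21  J2=8  J3=16  J4=41  J5=63  J6=52  J7=31  J8=7
Turnaround (C−A): J1=10  J2=6  J3=13  J4=27  J5=60  J6=52  J7=20  J8=7
Waiting times: J1=5, J2=5, J3=5, J4=17, J5=49, J6=41, J7=10, J8=0
Average waiting = (5+5+5+17+49+41+10+0) / 8 = 132/8 = 16.50

16.50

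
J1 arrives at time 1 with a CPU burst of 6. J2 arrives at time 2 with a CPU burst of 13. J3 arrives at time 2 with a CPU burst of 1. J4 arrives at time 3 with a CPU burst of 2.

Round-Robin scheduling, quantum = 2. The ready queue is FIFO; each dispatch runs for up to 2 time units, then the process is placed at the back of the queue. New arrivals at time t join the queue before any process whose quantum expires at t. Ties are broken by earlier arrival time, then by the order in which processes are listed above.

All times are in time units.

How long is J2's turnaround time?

21

Schedule: | idle 0-1 | J1 1-3 | J2 3-5 | J3 5-6 | J4 6-8 | J1 8-10 | J2 10-12 | J1 12-14 | J2 14-23 |
Completion: J1=14  J2=23  J3=6  J4=8
Turnaround (C−A): J1=13  J2=21  J3=4  J4=5
Turnaround(J2) = completion − arrival = 23 − 2 = 21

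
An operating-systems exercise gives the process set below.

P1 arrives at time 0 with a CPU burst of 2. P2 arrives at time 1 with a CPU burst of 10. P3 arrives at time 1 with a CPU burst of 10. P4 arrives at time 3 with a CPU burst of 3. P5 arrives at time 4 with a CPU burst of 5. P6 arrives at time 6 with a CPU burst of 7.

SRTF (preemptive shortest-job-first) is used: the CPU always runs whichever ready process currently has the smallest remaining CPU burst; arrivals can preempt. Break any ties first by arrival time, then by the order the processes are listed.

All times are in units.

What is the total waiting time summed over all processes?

Timeline: | P1 0-2 | P2 2-3 | P4 3-6 | P5 6-11 | P6 11-18 | P2 18-27 | P3 27-37 |
Completion: P1=2  P2=27  P3=37  P4=6  P5=11  P6=18
Turnaround (C−A): P1=2  P2=26  P3=36  P4=3  P5=7  P6=12
Waiting = turnaround − burst: P1=0, P2=16, P3=26, P4=0, P5=2, P6=5
Total waiting = 0 + 16 + 26 + 0 + 2 + 5 = 49

49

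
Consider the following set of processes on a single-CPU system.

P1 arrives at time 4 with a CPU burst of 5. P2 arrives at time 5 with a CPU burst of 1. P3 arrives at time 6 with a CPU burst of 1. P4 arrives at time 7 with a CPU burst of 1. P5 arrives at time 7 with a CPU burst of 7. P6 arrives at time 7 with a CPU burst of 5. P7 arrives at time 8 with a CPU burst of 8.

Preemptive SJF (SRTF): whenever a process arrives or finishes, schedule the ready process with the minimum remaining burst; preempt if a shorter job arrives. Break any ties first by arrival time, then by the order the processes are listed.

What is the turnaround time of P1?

Gantt: | idle 0-4 | P1 4-5 | P2 5-6 | P3 6-7 | P4 7-8 | P1 8-12 | P6 12-17 | P5 17-24 | P7 24-32 |
Completion: P1=12  P2=6  P3=7  P4=8  P5=24  P6=17  P7=32
Turnaround(P1) = completion − arrival = 12 − 4 = 8

8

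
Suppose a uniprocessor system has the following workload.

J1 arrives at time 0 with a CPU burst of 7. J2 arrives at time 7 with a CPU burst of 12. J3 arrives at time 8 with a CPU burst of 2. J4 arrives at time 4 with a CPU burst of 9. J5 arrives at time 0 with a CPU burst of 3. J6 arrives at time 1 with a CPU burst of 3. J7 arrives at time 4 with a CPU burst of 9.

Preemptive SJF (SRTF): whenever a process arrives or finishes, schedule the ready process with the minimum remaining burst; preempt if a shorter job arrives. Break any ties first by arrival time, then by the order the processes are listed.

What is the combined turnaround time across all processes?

Schedule: | J5 0-3 | J6 3-6 | J1 6-8 | J3 8-10 | J1 10-15 | J4 15-24 | J7 24-33 | J2 33-45 |
Completion: J1=15  J2=45  J3=10  J4=24  J5=3  J6=6  J7=33
Turnaround (C−A): J1=15  J2=38  J3=2  J4=20  J5=3  J6=5  J7=29
Turnaround = completion − arrival: J1=15, J2=38, J3=2, J4=20, J5=3, J6=5, J7=29
Total turnaround = 15 + 38 + 2 + 20 + 3 + 5 + 29 = 112

112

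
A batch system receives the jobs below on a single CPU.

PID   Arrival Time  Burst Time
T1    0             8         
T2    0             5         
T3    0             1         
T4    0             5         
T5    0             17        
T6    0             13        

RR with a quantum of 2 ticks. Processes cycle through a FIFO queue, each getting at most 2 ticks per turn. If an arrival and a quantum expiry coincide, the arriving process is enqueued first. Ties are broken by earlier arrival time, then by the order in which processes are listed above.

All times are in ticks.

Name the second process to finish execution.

T2

Timeline: | T1 0-2 | T2 2-4 | T3 4-5 | T4 5-7 | T5 7-9 | T6 9-11 | T1 11-13 | T2 13-15 | T4 15-17 | T5 17-19 | T6 19-21 | T1 21-23 | T2 23-24 | T4 24-25 | T5 25-27 | T6 27-29 | T1 29-31 | T5 31-33 | T6 33-35 | T5 35-37 | T6 37-39 | T5 39-41 | T6 41-43 | T5 43-45 | T6 45-46 | T5 46-49 |
Completion: T1=31  T2=24  T3=5  T4=25  T5=49  T6=46
Turnaround (C−A): T1=31  T2=24  T3=5  T4=25  T5=49  T6=46
Finish order: T3 → T2 → T4 → T1 → T6 → T5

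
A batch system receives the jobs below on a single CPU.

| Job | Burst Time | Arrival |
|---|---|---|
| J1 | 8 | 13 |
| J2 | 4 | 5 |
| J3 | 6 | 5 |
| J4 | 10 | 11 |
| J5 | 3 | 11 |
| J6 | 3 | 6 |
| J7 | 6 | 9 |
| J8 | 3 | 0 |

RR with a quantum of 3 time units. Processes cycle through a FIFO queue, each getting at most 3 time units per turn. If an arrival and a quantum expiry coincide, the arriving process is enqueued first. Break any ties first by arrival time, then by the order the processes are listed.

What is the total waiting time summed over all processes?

102

Gantt: | J8 0-3 | idle 3-5 | J2 5-8 | J3 8-11 | J6 11-14 | J2 14-15 | J7 15-18 | J4 18-21 | J5 21-24 | J3 24-27 | J1 27-30 | J7 30-33 | J4 33-36 | J1 36-39 | J4 39-42 | J1 42-44 | J4 44-45 |
Completion: J1=44  J2=15  J3=27  J4=45  J5=24  J6=14  J7=33  J8=3
Waiting = turnaround − burst: J1=23, J2=6, J3=16, J4=24, J5=10, J6=5, J7=18, J8=0
Total waiting = 23 + 6 + 16 + 24 + 10 + 5 + 18 + 0 = 102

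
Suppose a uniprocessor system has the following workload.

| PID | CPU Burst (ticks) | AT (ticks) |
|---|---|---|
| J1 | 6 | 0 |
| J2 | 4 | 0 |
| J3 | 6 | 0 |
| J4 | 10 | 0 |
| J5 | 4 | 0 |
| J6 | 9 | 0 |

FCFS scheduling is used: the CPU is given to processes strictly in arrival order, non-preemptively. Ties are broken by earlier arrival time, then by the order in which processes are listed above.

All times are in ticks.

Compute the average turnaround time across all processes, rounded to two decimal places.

21.17

Gantt: | J1 0-6 | J2 6-10 | J3 10-16 | J4 16-26 | J5 26-30 | J6 30-39 |
Completion: J1=6  J2=10  J3=16  J4=26  J5=30  J6=39
Turnaround times: J1=6, J2=10, J3=16, J4=26, J5=30, J6=39
Average turnaround = (6+10+16+26+30+39) / 6 = 127/6 = 21.17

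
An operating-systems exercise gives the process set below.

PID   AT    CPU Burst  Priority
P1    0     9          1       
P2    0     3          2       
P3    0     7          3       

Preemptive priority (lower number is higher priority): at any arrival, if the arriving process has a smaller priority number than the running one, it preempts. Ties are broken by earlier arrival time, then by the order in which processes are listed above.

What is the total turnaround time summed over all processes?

40

Gantt: | P1 0-9 | P2 9-12 | P3 12-19 |
Completion: P1=9  P2=12  P3=19
Turnaround = completion − arrival: P1=9, P2=12, P3=19
Total turnaround = 9 + 12 + 19 = 40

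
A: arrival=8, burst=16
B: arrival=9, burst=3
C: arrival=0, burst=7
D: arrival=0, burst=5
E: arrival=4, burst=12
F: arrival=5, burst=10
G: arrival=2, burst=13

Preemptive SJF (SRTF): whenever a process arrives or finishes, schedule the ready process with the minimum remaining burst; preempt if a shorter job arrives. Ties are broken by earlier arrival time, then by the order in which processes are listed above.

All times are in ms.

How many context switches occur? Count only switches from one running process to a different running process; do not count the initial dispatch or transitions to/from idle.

Timeline: | D 0-5 | C 5-12 | B 12-15 | F 15-25 | E 25-37 | G 37-50 | A 50-66 |
Completion: A=66  B=15  C=12  D=5  E=37  F=25  G=50
Turnaround (C−A): A=58  B=6  C=12  D=5  E=33  F=20  G=48

6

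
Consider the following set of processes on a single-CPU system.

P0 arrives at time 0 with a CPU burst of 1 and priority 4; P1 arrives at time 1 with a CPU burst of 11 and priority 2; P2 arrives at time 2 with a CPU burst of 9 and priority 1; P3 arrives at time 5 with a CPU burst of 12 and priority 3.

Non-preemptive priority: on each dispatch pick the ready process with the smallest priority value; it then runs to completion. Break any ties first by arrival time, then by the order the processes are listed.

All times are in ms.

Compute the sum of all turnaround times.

59

Gantt: | P0 0-1 | P1 1-12 | P2 12-21 | P3 21-33 |
Completion: P0=1  P1=12  P2=21  P3=33
Turnaround (C−A): P0=1  P1=11  P2=19  P3=28
Turnaround = completion − arrival: P0=1, P1=11, P2=19, P3=28
Total turnaround = 1 + 11 + 19 + 28 = 59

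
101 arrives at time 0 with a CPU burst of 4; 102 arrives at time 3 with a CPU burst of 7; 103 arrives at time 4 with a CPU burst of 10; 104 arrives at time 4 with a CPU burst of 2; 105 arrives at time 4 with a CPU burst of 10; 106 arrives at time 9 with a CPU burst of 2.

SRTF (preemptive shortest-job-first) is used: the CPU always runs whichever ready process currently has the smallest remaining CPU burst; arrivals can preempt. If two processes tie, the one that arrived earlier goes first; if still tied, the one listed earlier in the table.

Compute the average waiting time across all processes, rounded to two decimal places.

Timeline: | 101 0-4 | 104 4-6 | 102 6-9 | 106 9-11 | 102 11-15 | 103 15-25 | 105 25-35 |
Completion: 101=4  102=15  103=25  104=6  105=35  106=11
Turnaround (C−A): 101=4  102=12  103=21  104=2  105=31  106=2
Waiting times: 101=0, 102=5, 103=11, 104=0, 105=21, 106=0
Average waiting = (0+5+11+0+21+0) / 6 = 37/6 = 6.17

6.17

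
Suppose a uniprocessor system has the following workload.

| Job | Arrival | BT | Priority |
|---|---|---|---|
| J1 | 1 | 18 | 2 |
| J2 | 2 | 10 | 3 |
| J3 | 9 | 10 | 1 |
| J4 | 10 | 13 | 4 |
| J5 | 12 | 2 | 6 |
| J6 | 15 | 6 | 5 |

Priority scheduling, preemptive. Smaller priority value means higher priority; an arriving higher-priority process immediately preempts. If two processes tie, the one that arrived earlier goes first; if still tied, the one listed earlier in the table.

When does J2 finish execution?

39

Timeline: | idle 0-1 | J1 1-9 | J3 9-19 | J1 19-29 | J2 29-39 | J4 39-52 | J6 52-58 | J5 58-60 |
Completion: J1=29  J2=39  J3=19  J4=52  J5=60  J6=58
Turnaround (C−A): J1=28  J2=37  J3=10  J4=42  J5=48  J6=43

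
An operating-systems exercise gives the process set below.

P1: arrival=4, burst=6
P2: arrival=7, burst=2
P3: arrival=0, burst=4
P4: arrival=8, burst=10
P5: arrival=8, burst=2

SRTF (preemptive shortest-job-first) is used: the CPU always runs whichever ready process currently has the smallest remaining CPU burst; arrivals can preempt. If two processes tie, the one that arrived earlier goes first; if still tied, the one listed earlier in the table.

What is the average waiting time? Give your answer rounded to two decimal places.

2.20

Gantt: | P3 0-4 | P1 4-7 | P2 7-9 | P5 9-11 | P1 11-14 | P4 14-24 |
Completion: P1=14  P2=9  P3=4  P4=24  P5=11
Turnaround (C−A): P1=10  P2=2  P3=4  P4=16  P5=3
Waiting times: P1=4, P2=0, P3=0, P4=6, P5=1
Average waiting = (4+0+0+6+1) / 5 = 11/5 = 2.20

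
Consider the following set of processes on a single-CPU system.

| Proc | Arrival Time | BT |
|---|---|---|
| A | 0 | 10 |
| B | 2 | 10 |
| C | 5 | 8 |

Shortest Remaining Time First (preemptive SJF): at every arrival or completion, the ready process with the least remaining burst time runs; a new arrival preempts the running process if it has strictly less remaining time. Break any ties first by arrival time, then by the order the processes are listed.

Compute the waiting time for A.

0

Gantt: | A 0-10 | C 10-18 | B 18-28 |
Completion: A=10  B=28  C=18
Waiting(A) = turnaround − burst = 10 − 10 = 0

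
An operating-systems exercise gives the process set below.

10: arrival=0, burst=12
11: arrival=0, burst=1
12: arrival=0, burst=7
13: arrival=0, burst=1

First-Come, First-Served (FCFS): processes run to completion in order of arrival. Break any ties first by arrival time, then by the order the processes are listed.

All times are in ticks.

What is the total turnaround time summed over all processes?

66

Schedule: | 10 0-12 | 11 12-13 | 12 13-20 | 13 20-21 |
Completion: 10=12  11=13  12=20  13=21
Turnaround = completion − arrival: 10=12, 11=13, 12=20, 13=21
Total turnaround = 12 + 13 + 20 + 21 = 66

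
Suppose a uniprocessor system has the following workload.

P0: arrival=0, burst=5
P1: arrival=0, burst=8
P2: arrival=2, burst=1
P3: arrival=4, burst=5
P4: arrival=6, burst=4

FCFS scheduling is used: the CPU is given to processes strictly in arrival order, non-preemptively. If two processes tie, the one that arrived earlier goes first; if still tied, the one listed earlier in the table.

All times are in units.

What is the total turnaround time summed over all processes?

62

Schedule: | P0 0-5 | P1 5-13 | P2 13-14 | P3 14-19 | P4 19-23 |
Completion: P0=5  P1=13  P2=14  P3=19  P4=23
Turnaround = completion − arrival: P0=5, P1=13, P2=12, P3=15, P4=17
Total turnaround = 5 + 13 + 12 + 15 + 17 = 62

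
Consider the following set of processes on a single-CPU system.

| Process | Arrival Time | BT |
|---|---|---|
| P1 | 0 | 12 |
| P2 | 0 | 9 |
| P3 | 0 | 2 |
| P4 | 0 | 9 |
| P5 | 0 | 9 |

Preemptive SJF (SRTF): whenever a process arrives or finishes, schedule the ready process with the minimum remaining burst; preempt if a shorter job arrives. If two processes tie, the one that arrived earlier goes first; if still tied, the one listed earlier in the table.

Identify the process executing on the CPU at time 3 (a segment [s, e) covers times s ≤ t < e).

P2

Timeline: | P3 0-2 | P2 2-11 | P4 11-20 | P5 20-29 | P1 29-41 |
Completion: P1=41  P2=11  P3=2  P4=20  P5=29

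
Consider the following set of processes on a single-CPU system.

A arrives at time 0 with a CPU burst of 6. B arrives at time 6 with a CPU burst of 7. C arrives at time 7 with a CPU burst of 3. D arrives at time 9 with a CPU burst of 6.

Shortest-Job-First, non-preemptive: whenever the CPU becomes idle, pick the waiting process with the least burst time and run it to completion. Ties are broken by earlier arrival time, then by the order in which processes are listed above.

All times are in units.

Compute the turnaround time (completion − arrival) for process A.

6

Gantt: | A 0-6 | B 6-13 | C 13-16 | D 16-22 |
Completion: A=6  B=13  C=16  D=22
Turnaround (C−A): A=6  B=7  C=9  D=13
Turnaround(A) = completion − arrival = 6 − 0 = 6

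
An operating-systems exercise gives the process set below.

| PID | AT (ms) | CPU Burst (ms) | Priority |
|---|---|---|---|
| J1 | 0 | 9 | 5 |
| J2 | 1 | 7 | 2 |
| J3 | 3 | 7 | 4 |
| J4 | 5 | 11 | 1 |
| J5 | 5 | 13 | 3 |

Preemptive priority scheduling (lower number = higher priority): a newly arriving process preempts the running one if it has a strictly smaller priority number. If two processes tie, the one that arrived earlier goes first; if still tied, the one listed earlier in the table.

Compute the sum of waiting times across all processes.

Timeline: | J1 0-1 | J2 1-5 | J4 5-16 | J2 16-19 | J5 19-32 | J3 32-39 | J1 39-47 |
Completion: J1=47  J2=19  J3=39  J4=16  J5=32
Turnaround (C−A): J1=47  J2=18  J3=36  J4=11  J5=27
Waiting = turnaround − burst: J1=38, J2=11, J3=29, J4=0, J5=14
Total waiting = 38 + 11 + 29 + 0 + 14 = 92

92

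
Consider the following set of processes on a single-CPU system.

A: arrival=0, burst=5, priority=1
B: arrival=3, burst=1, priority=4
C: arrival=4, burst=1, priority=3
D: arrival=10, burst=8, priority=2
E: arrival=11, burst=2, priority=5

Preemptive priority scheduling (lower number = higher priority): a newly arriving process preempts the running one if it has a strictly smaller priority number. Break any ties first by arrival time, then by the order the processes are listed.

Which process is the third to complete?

B

Timeline: | A 0-5 | C 5-6 | B 6-7 | idle 7-10 | D 10-18 | E 18-20 |
Completion: A=5  B=7  C=6  D=18  E=20
Finish order: A → C → B → D → E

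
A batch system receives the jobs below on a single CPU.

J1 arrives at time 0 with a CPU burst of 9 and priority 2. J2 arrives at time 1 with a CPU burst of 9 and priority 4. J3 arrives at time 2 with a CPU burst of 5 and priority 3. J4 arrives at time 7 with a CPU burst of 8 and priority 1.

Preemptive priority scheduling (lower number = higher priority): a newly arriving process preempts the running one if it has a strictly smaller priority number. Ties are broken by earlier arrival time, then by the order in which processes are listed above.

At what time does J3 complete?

Timeline: | J1 0-7 | J4 7-15 | J1 15-17 | J3 17-22 | J2 22-31 |
Completion: J1=17  J2=31  J3=22  J4=15
Turnaround (C−A): J1=17  J2=30  J3=20  J4=8

22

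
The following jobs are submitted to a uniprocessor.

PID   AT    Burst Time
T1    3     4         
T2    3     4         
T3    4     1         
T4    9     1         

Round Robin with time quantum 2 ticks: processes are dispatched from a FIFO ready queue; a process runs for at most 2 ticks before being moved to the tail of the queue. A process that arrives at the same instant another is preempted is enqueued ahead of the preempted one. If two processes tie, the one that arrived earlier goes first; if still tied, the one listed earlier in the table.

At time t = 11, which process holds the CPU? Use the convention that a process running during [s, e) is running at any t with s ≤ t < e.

T2

Schedule: | idle 0-3 | T1 3-5 | T2 5-7 | T3 7-8 | T1 8-10 | T2 10-12 | T4 12-13 |
Completion: T1=10  T2=12  T3=8  T4=13
Turnaround (C−A): T1=7  T2=9  T3=4  T4=4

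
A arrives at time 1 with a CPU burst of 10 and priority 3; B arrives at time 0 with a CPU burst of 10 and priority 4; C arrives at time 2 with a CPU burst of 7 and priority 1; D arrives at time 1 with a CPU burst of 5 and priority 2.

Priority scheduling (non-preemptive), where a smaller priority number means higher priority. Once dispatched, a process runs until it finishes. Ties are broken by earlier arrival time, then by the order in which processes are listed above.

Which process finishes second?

Schedule: | B 0-10 | C 10-17 | D 17-22 | A 22-32 |
Completion: A=32  B=10  C=17  D=22
Finish order: B → C → D → A

C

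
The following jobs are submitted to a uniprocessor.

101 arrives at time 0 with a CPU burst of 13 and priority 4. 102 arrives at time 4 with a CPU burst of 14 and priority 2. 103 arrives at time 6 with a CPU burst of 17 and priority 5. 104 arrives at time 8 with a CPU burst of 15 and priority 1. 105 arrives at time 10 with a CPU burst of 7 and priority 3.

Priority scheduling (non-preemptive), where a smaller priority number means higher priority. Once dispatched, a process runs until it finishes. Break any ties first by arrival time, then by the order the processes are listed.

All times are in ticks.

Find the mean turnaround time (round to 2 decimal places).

34.00

Gantt: | 101 0-13 | 104 13-28 | 102 28-42 | 105 42-49 | 103 49-66 |
Completion: 101=13  102=42  103=66  104=28  105=49
Turnaround times: 101=13, 102=38, 103=60, 104=20, 105=39
Average turnaround = (13+38+60+20+39) / 5 = 170/5 = 34.00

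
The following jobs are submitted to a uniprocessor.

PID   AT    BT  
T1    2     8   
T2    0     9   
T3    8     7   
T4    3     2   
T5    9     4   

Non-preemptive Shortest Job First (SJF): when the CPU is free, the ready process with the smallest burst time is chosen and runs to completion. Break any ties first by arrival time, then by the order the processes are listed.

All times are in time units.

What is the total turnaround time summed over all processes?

Timeline: | T2 0-9 | T4 9-11 | T5 11-15 | T3 15-22 | T1 22-30 |
Completion: T1=30  T2=9  T3=22  T4=11  T5=15
Turnaround = completion − arrival: T1=28, T2=9, T3=14, T4=8, T5=6
Total turnaround = 28 + 9 + 14 + 8 + 6 = 65

65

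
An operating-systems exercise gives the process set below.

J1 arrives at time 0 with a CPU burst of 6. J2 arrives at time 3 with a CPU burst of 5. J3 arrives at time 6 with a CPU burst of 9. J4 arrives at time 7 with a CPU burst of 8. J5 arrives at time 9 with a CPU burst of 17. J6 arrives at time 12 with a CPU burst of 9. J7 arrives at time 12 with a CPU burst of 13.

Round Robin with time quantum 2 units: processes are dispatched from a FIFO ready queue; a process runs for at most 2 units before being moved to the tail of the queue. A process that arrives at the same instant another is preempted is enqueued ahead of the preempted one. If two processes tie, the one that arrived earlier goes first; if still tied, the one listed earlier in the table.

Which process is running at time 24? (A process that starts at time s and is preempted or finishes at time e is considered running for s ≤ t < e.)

J4

Timeline: | J1 0-4 | J2 4-6 | J1 6-8 | J3 8-10 | J2 10-12 | J4 12-14 | J5 14-16 | J3 16-18 | J6 18-20 | J7 20-22 | J2 22-23 | J4 23-25 | J5 25-27 | J3 27-29 | J6 29-31 | J7 31-33 | J4 33-35 | J5 35-37 | J3 37-39 | J6 39-41 | J7 41-43 | J4 43-45 | J5 45-47 | J3 47-48 | J6 48-50 | J7 50-52 | J5 52-54 | J6 54-55 | J7 55-57 | J5 57-59 | J7 59-61 | J5 61-63 | J7 63-64 | J5 64-67 |
Completion: J1=8  J2=23  J3=48  J4=45  J5=67  J6=55  J7=64
Turnaround (C−A): J1=8  J2=20  J3=42  J4=38  J5=58  J6=43  J7=52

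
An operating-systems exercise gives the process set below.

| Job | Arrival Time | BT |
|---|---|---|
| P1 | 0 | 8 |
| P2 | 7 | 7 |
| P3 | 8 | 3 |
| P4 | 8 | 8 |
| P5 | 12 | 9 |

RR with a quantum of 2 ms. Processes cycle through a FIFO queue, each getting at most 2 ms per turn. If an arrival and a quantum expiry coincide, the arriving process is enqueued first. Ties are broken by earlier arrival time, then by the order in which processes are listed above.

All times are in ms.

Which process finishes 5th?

P5

Schedule: | P1 0-8 | P2 8-10 | P3 10-12 | P4 12-14 | P2 14-16 | P5 16-18 | P3 18-19 | P4 19-21 | P2 21-23 | P5 23-25 | P4 25-27 | P2 27-28 | P5 28-30 | P4 30-32 | P5 32-35 |
Completion: P1=8  P2=28  P3=19  P4=32  P5=35
Turnaround (C−A): P1=8  P2=21  P3=11  P4=24  P5=23
Finish order: P1 → P3 → P2 → P4 → P5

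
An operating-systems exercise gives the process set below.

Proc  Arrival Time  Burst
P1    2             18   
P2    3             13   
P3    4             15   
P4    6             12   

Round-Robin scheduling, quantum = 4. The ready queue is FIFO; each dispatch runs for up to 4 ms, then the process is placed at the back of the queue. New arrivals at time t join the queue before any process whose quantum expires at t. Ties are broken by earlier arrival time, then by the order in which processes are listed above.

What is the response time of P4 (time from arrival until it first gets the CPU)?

Schedule: | idle 0-2 | P1 2-6 | P2 6-10 | P3 10-14 | P4 14-18 | P1 18-22 | P2 22-26 | P3 26-30 | P4 30-34 | P1 34-38 | P2 38-42 | P3 42-46 | P4 46-50 | P1 50-54 | P2 54-55 | P3 55-58 | P1 58-60 |
Completion: P1=60  P2=55  P3=58  P4=50
Turnaround (C−A): P1=58  P2=52  P3=54  P4=44
Response(P4) = first start − arrival = 14 − 6 = 8

8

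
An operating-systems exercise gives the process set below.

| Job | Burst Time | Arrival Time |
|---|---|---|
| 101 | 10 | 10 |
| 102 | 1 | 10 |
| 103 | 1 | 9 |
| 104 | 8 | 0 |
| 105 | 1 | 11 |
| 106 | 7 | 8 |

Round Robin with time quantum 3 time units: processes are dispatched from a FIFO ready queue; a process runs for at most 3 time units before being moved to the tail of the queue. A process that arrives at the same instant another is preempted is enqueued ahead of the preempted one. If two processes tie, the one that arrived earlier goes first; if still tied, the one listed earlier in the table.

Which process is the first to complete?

104

Gantt: | 104 0-8 | 106 8-11 | 103 11-12 | 101 12-15 | 102 15-16 | 105 16-17 | 106 17-20 | 101 20-23 | 106 23-24 | 101 24-28 |
Completion: 101=28  102=16  103=12  104=8  105=17  106=24
Finish order: 104 → 103 → 102 → 105 → 106 → 101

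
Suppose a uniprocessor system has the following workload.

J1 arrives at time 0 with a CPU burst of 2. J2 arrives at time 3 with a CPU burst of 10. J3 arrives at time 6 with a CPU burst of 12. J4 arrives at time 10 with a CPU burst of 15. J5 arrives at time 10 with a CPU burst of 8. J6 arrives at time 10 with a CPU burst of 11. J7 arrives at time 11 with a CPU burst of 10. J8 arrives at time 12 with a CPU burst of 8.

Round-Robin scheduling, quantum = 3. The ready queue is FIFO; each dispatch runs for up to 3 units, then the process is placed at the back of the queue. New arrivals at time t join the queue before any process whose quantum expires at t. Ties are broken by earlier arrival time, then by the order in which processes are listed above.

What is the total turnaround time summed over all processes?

399

Schedule: | J1 0-2 | idle 2-3 | J2 3-6 | J3 6-9 | J2 9-12 | J3 12-15 | J4 15-18 | J5 18-21 | J6 21-24 | J7 24-27 | J8 27-30 | J2 30-33 | J3 33-36 | J4 36-39 | J5 39-42 | J6 42-45 | J7 45-48 | J8 48-51 | J2 51-52 | J3 52-55 | J4 55-58 | J5 58-60 | J6 60-63 | J7 63-66 | J8 66-68 | J4 68-71 | J6 71-73 | J7 73-74 | J4 74-77 |
Completion: J1=2  J2=52  J3=55  J4=77  J5=60  J6=73  J7=74  J8=68
Turnaround (C−A): J1=2  J2=49  J3=49  J4=67  J5=50  J6=63  J7=63  J8=56
Turnaround = completion − arrival: J1=2, J2=49, J3=49, J4=67, J5=50, J6=63, J7=63, J8=56
Total turnaround = 2 + 49 + 49 + 67 + 50 + 63 + 63 + 56 = 399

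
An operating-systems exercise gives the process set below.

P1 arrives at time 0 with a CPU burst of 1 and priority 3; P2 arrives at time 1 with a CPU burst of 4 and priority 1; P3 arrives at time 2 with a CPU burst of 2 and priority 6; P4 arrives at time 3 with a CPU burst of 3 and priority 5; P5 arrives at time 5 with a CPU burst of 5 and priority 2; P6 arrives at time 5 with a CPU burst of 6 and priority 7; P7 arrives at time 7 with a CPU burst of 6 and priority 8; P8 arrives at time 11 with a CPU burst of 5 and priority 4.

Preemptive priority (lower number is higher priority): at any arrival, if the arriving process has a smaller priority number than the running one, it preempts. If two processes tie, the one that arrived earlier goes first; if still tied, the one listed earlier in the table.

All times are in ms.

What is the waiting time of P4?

Gantt: | P1 0-1 | P2 1-5 | P5 5-10 | P4 10-11 | P8 11-16 | P4 16-18 | P3 18-20 | P6 20-26 | P7 26-32 |
Completion: P1=1  P2=5  P3=20  P4=18  P5=10  P6=26  P7=32  P8=16
Turnaround (C−A): P1=1  P2=4  P3=18  P4=15  P5=5  P6=21  P7=25  P8=5
Waiting(P4) = turnaround − burst = 15 − 3 = 12

12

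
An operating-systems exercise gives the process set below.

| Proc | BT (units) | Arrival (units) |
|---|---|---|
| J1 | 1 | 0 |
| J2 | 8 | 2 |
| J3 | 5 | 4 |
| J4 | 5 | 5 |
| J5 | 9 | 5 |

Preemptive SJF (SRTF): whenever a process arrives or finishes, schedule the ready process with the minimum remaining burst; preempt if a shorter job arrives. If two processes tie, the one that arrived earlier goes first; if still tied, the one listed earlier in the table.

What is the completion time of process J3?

9

Schedule: | J1 0-1 | idle 1-2 | J2 2-4 | J3 4-9 | J4 9-14 | J2 14-20 | J5 20-29 |
Completion: J1=1  J2=20  J3=9  J4=14  J5=29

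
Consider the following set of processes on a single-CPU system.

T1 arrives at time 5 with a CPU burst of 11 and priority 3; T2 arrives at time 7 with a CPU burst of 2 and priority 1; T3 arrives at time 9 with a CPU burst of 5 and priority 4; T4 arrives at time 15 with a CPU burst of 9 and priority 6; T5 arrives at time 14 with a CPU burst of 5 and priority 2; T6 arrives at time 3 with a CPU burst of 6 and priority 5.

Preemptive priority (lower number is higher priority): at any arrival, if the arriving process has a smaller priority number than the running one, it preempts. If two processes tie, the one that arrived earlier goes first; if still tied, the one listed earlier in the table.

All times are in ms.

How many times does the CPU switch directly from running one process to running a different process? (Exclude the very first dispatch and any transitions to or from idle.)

8

Gantt: | idle 0-3 | T6 3-5 | T1 5-7 | T2 7-9 | T1 9-14 | T5 14-19 | T1 19-23 | T3 23-28 | T6 28-32 | T4 32-41 |
Completion: T1=23  T2=9  T3=28  T4=41  T5=19  T6=32
Turnaround (C−A): T1=18  T2=2  T3=19  T4=26  T5=5  T6=29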